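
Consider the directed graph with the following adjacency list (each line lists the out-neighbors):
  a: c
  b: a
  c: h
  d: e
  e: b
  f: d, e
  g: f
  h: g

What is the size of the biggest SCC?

{a, b, c, d, e, f, g, h} are all mutually reachable — one SCC of size 8.
The largest has 8 vertices.

8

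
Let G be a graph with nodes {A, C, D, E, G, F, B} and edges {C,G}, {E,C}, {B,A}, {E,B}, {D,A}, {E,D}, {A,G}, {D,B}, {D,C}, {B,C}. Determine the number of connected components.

2

F is isolated — a component by itself.
Starting from A we can reach A, B, C, D, E, G. That is one component of size 6.
Total: 2 components.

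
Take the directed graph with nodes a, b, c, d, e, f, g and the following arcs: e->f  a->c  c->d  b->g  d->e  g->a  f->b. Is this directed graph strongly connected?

From f we can reach every vertex (a, b, c, d, e, f, g), and every vertex can reach f (a, b, c, d, e, f, g). So the whole graph is one strongly connected component.

Yes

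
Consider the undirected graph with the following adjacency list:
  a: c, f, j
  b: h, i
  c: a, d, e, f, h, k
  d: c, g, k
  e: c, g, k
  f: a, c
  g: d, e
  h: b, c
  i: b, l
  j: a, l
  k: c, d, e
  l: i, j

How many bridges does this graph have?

0

The edges on the cycle c-f-a-c are not bridges since each lies on that cycle.
Every edge lies on some cycle, so there are no bridges.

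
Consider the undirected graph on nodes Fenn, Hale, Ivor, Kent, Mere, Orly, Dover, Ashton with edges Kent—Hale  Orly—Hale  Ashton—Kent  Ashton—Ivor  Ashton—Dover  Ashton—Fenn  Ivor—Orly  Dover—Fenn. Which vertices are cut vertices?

Removing Ashton increases the component count from 2 to 3, so Ashton is a cut vertex.
By contrast removing Fenn leaves 2 components; it is not a cut vertex. No other vertex is a cut vertex either.

Ashton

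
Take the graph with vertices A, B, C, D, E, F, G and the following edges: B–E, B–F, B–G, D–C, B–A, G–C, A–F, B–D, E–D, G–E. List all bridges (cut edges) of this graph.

none

The edges on the cycle B-A-F-B are not bridges since each lies on that cycle.
Every edge lies on some cycle, so there are no bridges.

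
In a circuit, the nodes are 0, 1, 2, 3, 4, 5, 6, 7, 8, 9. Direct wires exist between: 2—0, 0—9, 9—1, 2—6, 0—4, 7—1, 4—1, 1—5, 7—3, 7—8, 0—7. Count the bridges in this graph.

5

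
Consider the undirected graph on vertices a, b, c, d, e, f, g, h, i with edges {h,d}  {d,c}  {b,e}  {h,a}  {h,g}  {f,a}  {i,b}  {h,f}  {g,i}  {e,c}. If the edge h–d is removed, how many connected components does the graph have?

1

h and d are still connected via h-g-i-b-e-c-d, so the component count stays at 1.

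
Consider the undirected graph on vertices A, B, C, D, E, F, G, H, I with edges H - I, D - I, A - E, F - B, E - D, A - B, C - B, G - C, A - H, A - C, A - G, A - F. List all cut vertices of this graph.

A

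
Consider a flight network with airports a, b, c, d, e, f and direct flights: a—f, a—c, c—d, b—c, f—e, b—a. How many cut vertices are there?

Removing a increases the component count from 1 to 2, so a is a cut vertex.
Removing c increases the component count from 1 to 2, so c is a cut vertex.
Removing f increases the component count from 1 to 2, so f is a cut vertex.
By contrast removing b leaves 1 component; it is not a cut vertex. No other vertex is a cut vertex either.

3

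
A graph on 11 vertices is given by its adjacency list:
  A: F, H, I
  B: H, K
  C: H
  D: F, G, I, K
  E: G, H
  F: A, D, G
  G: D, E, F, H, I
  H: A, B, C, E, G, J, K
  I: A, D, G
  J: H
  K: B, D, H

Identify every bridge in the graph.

C-H, H-J

The edges on the cycle G-F-A-H-G are not bridges since each lies on that cycle.
But removing C-H disconnects C from H; removing J-H disconnects J from H — these are bridges.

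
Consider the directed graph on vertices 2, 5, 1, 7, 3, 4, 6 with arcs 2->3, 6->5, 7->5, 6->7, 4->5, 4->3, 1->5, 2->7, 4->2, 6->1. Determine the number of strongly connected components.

{2} is an SCC by itself.
{1} is an SCC by itself.
{7} is an SCC by itself.
{5} is an SCC by itself.
{4} is an SCC by itself.
(and 2 more singleton SCCs)
That gives 7 strongly connected components.

7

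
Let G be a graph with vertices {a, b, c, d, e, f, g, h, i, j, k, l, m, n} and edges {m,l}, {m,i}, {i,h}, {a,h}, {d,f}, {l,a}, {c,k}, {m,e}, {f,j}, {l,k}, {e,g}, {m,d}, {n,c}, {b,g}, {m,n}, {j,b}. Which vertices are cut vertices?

m

Removing m increases the component count from 1 to 2, so m is a cut vertex.
By contrast removing j leaves 1 component; it is not a cut vertex. No other vertex is a cut vertex either.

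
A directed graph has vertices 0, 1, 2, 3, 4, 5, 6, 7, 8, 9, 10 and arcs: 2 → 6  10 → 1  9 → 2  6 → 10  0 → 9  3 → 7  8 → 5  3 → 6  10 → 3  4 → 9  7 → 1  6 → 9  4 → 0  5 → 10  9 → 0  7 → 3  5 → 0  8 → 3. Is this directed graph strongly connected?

There is no directed path from 4 to 5, so the graph is not strongly connected.

No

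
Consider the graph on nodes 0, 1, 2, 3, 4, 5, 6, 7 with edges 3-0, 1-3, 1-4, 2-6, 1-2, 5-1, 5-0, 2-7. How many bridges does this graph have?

4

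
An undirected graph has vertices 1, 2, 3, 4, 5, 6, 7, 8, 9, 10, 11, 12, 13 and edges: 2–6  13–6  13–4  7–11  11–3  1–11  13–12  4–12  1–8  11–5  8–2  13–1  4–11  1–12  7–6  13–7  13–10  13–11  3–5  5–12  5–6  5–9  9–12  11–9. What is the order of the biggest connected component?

Starting from 1 we can reach 1, 2, 3, 4, 5, 6, 7, 8, 9, 10, 11, 12, 13. That is one component of size 13.
The largest has 13 vertices.

13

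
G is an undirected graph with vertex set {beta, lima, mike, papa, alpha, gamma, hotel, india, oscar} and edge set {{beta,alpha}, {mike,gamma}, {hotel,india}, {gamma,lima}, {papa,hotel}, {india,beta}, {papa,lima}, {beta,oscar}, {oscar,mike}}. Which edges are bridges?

alpha-beta

The edges on the cycle papa-hotel-india-beta-oscar-mike-gamma-lima-papa are not bridges since each lies on that cycle.
But removing alpha—beta disconnects alpha from beta — this is a bridge.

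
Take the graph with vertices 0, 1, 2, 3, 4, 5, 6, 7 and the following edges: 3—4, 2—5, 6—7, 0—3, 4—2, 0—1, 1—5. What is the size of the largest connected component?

Starting from 6 we can reach 6, 7. That is one component of size 2.
Starting from 0 we can reach 0, 1, 2, 3, 4, 5. That is one component of size 6.
The largest has 6 vertices.

6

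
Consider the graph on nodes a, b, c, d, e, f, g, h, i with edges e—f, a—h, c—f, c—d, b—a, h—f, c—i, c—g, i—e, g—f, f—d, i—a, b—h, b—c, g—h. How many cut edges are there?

0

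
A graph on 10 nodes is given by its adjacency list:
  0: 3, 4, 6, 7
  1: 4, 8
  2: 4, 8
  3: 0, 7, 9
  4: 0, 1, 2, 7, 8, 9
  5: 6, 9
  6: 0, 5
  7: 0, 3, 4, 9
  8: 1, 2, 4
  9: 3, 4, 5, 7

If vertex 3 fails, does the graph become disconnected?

No

Deleting 3 leaves 1 component (was 1) (its neighbors 0, 7, 9 remain connected to each other), so 3 is not a cut vertex.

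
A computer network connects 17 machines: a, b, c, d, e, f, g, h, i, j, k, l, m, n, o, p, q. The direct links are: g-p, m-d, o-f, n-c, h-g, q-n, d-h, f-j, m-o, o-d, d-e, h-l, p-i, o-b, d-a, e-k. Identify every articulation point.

Removing d increases the component count from 2 to 5, so d is a cut vertex.
Removing e increases the component count from 2 to 3, so e is a cut vertex.
Removing f increases the component count from 2 to 3, so f is a cut vertex.
Likewise g, h, n, o, p are cut vertices.
By contrast removing m leaves 2 components; it is not a cut vertex. No other vertex is a cut vertex either.

d, e, f, g, h, n, o, p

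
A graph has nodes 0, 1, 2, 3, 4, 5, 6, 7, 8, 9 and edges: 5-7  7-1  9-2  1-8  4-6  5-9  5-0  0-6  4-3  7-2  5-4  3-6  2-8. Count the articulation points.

Removing 5 increases the component count from 1 to 2, so 5 is a cut vertex.
By contrast removing 9 leaves 1 component; it is not a cut vertex. No other vertex is a cut vertex either.

1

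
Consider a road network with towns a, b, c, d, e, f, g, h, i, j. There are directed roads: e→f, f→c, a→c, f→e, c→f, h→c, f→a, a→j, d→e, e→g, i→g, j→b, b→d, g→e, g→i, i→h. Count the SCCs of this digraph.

{a, b, c, d, e, f, g, h, i, j} are all mutually reachable — one SCC of size 10.
That gives 1 strongly connected component.

1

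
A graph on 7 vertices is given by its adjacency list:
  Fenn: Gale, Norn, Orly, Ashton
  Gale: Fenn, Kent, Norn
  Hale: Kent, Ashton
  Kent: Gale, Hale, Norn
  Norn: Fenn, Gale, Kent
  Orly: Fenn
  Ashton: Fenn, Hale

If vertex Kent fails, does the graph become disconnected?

Deleting Kent leaves 1 component (was 1) (its neighbors Gale, Hale, Norn remain connected to each other), so Kent is not a cut vertex.

No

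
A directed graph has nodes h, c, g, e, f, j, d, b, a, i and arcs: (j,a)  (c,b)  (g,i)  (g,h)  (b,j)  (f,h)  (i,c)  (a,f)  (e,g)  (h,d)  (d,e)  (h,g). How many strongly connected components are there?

{a, b, c, d, e, f, g, h, i, j} are all mutually reachable — one SCC of size 10.
That gives 1 strongly connected component.

1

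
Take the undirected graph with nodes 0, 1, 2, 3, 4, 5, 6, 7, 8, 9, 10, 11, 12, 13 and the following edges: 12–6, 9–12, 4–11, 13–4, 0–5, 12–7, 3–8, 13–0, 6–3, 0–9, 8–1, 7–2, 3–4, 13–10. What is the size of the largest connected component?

Starting from 0 we can reach 0, 1, 2, 3, 4, 5, 6, 7, 8, 9, 10, 11, 12, 13. That is one component of size 14.
The largest has 14 vertices.

14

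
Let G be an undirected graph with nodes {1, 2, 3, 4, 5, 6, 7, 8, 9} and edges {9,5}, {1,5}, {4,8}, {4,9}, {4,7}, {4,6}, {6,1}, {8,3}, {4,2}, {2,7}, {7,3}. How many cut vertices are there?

Removing 4 increases the component count from 1 to 2, so 4 is a cut vertex.
By contrast removing 2 leaves 1 component; it is not a cut vertex. No other vertex is a cut vertex either.

1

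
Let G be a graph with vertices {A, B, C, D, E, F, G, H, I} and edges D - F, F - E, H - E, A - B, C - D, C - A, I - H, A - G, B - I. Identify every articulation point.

Removing A increases the component count from 1 to 2, so A is a cut vertex.
By contrast removing F leaves 1 component; it is not a cut vertex. No other vertex is a cut vertex either.

A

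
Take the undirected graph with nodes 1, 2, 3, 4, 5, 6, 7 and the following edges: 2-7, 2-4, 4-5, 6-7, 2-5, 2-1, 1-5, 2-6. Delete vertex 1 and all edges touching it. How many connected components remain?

With 1 gone, the remaining components are: {3}; {2, 4, 5, 6, 7}.
That is 2 components.

2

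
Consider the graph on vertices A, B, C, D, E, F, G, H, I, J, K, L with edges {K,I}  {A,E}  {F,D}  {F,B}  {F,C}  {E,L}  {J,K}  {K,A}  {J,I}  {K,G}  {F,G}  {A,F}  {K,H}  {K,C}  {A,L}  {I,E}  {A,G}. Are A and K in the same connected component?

From A we can reach A, B, C, D, E, F, G, H, I, J, K, L, which includes K.

Yes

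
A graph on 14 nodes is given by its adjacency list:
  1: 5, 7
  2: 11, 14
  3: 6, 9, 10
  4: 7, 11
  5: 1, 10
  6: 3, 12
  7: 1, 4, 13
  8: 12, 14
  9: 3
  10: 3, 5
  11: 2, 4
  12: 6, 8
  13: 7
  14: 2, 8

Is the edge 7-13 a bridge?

Yes

Removing 7-13 leaves no path between 7 and 13: the component count goes from 1 to 2. So it is a bridge.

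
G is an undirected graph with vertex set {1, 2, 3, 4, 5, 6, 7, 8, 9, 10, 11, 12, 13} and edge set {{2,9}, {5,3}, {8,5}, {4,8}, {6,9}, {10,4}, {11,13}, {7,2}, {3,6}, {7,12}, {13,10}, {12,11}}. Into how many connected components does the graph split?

2

1 is isolated — a component by itself.
Starting from 2 we can reach 2, 3, 4, 5, 6, 7, 8, 9, 10, 11, 12, 13. That is one component of size 12.
Total: 2 components.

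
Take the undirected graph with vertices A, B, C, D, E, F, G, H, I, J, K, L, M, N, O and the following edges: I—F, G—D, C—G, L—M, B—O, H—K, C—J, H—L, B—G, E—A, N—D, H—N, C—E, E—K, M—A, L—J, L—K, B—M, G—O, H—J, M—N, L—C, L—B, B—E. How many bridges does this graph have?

The edges on the cycle L-B-M-L are not bridges since each lies on that cycle.
But removing I—F disconnects I from F — this is a bridge.

1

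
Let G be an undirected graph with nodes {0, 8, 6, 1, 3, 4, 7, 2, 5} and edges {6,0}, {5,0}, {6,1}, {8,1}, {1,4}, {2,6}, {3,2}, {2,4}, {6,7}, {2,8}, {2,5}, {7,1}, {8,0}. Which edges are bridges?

The edges on the cycle 2-8-1-7-6-2 are not bridges since each lies on that cycle.
But removing 3–2 disconnects 3 from 2 — this is a bridge.

2-3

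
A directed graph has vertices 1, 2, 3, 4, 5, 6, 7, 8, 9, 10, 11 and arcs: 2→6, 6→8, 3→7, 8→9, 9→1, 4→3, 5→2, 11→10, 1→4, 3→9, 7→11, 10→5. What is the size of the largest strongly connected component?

11

{1, 2, 3, 4, 5, 6, 7, 8, 9, 10, 11} are all mutually reachable — one SCC of size 11.
The largest has 11 vertices.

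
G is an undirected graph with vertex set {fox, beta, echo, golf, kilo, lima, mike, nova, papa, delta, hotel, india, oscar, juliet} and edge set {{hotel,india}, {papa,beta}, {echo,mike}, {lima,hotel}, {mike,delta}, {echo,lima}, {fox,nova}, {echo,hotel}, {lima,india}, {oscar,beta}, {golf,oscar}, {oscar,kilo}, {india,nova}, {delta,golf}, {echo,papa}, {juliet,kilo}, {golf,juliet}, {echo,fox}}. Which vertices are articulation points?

echo

Removing echo increases the component count from 1 to 2, so echo is a cut vertex.
By contrast removing golf leaves 1 component; it is not a cut vertex. No other vertex is a cut vertex either.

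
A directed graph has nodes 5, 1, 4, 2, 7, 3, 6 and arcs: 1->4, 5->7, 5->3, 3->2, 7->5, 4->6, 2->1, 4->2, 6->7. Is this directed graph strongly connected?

Yes

From 7 we can reach every vertex (1, 2, 3, 4, 5, 6, 7), and every vertex can reach 7 (1, 2, 3, 4, 5, 6, 7). So the whole graph is one strongly connected component.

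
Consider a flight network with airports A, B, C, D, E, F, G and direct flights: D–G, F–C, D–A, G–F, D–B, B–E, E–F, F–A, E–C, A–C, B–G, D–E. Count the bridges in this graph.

0

The edges on the cycle D-B-E-D are not bridges since each lies on that cycle.
Every edge lies on some cycle, so there are no bridges.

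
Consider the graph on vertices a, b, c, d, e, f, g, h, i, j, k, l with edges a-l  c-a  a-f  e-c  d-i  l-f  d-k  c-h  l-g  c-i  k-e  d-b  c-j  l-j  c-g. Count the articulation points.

Removing c increases the component count from 1 to 3, so c is a cut vertex.
Removing d increases the component count from 1 to 2, so d is a cut vertex.
By contrast removing b leaves 1 component; it is not a cut vertex. No other vertex is a cut vertex either.

2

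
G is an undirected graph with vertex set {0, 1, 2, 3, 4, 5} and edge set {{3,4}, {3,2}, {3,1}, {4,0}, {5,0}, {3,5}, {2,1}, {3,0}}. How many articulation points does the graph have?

Removing 3 increases the component count from 1 to 2, so 3 is a cut vertex.
By contrast removing 2 leaves 1 component; it is not a cut vertex. No other vertex is a cut vertex either.

1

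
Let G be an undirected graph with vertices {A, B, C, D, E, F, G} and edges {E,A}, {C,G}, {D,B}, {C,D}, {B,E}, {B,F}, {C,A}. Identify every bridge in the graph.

B-F, C-G

The edges on the cycle C-D-B-E-A-C are not bridges since each lies on that cycle.
But removing B-F disconnects B from F; removing C-G disconnects C from G — these are bridges.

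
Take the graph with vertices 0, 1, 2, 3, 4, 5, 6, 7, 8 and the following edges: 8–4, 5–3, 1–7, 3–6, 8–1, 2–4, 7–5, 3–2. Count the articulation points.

Removing 3 increases the component count from 2 to 3, so 3 is a cut vertex.
By contrast removing 6 leaves 2 components; it is not a cut vertex. No other vertex is a cut vertex either.

1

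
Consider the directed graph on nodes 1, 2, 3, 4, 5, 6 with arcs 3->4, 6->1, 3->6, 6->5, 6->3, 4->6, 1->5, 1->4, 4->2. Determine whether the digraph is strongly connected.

There is no directed path from 2 to 6, so the graph is not strongly connected.

No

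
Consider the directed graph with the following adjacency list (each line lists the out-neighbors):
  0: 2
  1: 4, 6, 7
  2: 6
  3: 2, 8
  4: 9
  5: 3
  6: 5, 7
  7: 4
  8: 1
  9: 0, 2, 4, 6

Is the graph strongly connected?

Yes

From 2 we can reach every vertex (0, 1, 2, 3, 4, 5, 6, 7, 8, 9), and every vertex can reach 2 (0, 1, 2, 3, 4, 5, 6, 7, 8, 9). So the whole graph is one strongly connected component.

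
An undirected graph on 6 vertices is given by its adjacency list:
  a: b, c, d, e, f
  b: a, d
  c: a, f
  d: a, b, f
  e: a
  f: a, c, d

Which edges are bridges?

The edges on the cycle a-c-f-d-a are not bridges since each lies on that cycle.
But removing e-a disconnects e from a — this is a bridge.

a-e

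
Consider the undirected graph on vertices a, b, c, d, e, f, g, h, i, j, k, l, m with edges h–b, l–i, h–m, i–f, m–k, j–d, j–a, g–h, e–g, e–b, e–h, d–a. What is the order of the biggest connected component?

6

c is isolated — a component by itself.
Starting from f we can reach f, i, l. That is one component of size 3.
Starting from a we can reach a, d, j. That is one component of size 3.
Starting from b we can reach b, e, g, h, k, m. That is one component of size 6.
The largest has 6 vertices.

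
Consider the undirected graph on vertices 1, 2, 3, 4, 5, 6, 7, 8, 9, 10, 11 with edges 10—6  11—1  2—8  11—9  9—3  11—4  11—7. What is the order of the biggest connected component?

6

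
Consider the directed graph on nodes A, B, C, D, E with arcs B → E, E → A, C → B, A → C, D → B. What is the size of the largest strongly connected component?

4

{A, B, C, E} are all mutually reachable — one SCC of size 4.
{D} is an SCC by itself.
The largest has 4 vertices.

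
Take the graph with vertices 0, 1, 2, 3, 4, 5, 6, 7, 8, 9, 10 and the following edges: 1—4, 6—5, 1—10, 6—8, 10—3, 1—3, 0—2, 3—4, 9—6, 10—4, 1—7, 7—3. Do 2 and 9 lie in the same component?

The component containing 2 is {0, 2}, and 9 is not in it.

No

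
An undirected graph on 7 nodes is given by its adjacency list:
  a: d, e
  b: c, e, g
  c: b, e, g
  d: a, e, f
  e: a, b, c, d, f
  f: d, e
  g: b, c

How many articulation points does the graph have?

1

Removing e increases the component count from 1 to 2, so e is a cut vertex.
By contrast removing f leaves 1 component; it is not a cut vertex. No other vertex is a cut vertex either.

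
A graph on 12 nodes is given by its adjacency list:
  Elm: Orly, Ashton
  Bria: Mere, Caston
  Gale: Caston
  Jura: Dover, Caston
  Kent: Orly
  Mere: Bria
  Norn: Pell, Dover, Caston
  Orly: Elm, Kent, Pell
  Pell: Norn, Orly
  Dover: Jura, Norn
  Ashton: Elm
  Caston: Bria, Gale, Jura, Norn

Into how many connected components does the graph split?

Starting from Elm we can reach Elm, Bria, Gale, Jura, Kent, Mere, Norn, Orly, Pell, Dover, Ashton, Caston. That is one component of size 12.
Total: 1 component.

1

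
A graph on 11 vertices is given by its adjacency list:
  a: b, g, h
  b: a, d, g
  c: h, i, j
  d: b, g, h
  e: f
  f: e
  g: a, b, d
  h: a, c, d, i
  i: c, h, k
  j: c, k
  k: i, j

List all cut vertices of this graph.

Removing h increases the component count from 2 to 3, so h is a cut vertex.
By contrast removing g leaves 2 components; it is not a cut vertex. No other vertex is a cut vertex either.

h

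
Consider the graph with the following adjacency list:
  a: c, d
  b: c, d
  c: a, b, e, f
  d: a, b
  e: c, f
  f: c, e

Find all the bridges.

The edges on the cycle c-f-e-c are not bridges since each lies on that cycle.
Every edge lies on some cycle, so there are no bridges.

none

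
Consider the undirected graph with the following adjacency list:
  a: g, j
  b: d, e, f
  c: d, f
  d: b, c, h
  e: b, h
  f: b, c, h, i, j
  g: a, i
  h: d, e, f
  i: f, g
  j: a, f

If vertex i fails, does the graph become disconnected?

No

Deleting i leaves 1 component (was 1) (its neighbors f, g remain connected to each other), so i is not a cut vertex.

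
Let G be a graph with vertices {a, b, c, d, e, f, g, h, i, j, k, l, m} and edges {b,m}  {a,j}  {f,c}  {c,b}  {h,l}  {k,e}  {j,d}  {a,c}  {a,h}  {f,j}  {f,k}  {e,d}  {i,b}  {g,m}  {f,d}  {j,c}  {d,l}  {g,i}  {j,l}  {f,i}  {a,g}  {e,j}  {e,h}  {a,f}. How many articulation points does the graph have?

0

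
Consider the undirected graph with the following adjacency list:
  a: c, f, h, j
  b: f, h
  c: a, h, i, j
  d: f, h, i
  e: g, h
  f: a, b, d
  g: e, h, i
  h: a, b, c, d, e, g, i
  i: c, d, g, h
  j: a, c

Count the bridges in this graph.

0

The edges on the cycle a-c-i-d-f-a are not bridges since each lies on that cycle.
Every edge lies on some cycle, so there are no bridges.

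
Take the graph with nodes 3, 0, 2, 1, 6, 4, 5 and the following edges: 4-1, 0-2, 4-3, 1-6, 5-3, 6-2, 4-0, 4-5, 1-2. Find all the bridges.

The edges on the cycle 4-5-3-4 are not bridges since each lies on that cycle.
Every edge lies on some cycle, so there are no bridges.

none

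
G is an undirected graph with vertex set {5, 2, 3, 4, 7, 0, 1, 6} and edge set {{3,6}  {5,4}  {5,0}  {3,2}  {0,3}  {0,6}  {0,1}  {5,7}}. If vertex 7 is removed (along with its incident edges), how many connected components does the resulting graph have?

With 7 gone, the remaining components are: {0, 1, 2, 3, 4, 5, 6}.
That is 1 component.

1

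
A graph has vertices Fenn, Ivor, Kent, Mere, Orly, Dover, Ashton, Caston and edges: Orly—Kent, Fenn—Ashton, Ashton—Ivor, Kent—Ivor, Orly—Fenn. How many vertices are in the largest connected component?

Dover is isolated — a component by itself.
Caston is isolated — a component by itself.
Mere is isolated — a component by itself.
Starting from Fenn we can reach Fenn, Ivor, Kent, Orly, Ashton. That is one component of size 5.
The largest has 5 vertices.

5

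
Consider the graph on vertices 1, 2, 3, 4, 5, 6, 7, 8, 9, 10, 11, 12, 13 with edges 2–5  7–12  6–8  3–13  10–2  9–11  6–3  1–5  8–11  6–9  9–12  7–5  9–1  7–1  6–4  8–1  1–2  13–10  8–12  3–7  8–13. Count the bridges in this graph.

1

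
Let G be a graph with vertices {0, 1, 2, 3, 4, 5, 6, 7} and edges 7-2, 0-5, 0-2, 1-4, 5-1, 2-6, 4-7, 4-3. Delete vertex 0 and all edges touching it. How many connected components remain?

1

With 0 gone, the remaining components are: {1, 2, 3, 4, 5, 6, 7}.
That is 1 component.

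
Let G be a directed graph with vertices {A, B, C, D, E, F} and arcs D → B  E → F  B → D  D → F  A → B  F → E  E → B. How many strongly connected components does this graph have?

3

{B, D, E, F} are all mutually reachable — one SCC of size 4.
{A} is an SCC by itself.
{C} is an SCC by itself.
That gives 3 strongly connected components.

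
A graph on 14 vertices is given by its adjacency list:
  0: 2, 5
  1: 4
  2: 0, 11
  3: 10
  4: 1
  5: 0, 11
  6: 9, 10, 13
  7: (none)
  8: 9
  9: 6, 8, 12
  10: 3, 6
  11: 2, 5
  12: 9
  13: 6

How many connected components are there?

4

7 is isolated — a component by itself.
Starting from 1 we can reach 1, 4. That is one component of size 2.
Starting from 0 we can reach 0, 2, 5, 11. That is one component of size 4.
Starting from 3 we can reach 3, 6, 8, 9, 10, 12, 13. That is one component of size 7.
Total: 4 components.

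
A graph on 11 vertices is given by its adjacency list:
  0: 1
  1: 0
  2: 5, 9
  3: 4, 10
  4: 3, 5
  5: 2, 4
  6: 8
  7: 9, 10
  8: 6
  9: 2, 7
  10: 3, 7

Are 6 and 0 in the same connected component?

The component containing 6 is {6, 8}, and 0 is not in it.

No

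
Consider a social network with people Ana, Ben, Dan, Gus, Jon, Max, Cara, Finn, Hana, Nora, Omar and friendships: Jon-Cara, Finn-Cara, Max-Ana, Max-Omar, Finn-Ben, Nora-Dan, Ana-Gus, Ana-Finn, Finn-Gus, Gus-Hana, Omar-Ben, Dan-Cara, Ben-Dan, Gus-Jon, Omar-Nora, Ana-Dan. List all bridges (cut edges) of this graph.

Gus-Hana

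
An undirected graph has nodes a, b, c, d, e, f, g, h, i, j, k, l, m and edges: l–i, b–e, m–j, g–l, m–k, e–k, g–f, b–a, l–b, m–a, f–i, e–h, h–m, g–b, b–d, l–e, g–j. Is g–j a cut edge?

No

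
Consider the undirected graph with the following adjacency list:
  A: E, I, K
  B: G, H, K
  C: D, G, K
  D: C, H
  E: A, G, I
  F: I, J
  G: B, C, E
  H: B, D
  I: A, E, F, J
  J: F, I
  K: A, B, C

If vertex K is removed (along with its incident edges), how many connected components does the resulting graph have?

1

With K gone, the remaining components are: {A, B, C, D, E, F, G, H, I, J}.
That is 1 component.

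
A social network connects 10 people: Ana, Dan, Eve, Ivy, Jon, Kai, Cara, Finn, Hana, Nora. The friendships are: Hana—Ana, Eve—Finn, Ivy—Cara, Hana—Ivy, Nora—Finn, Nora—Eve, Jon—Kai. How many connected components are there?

4

Dan is isolated — a component by itself.
Starting from Jon we can reach Jon, Kai. That is one component of size 2.
Starting from Eve we can reach Eve, Finn, Nora. That is one component of size 3.
Starting from Ana we can reach Ana, Ivy, Cara, Hana. That is one component of size 4.
Total: 4 components.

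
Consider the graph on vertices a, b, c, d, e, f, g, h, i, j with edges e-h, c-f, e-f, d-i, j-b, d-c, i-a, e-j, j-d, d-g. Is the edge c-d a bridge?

No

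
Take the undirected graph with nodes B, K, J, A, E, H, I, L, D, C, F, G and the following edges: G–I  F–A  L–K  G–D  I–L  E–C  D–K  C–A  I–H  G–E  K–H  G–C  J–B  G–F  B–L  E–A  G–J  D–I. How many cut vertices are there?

1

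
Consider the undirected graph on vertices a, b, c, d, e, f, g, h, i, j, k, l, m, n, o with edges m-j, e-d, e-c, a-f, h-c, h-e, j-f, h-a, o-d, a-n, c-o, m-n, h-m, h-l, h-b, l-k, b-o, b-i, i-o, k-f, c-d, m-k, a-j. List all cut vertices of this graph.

h

Removing h increases the component count from 2 to 3, so h is a cut vertex.
By contrast removing c leaves 2 components; it is not a cut vertex. No other vertex is a cut vertex either.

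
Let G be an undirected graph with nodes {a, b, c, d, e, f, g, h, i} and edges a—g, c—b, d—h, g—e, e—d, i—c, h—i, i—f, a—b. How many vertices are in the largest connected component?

9

Starting from a we can reach a, b, c, d, e, f, g, h, i. That is one component of size 9.
The largest has 9 vertices.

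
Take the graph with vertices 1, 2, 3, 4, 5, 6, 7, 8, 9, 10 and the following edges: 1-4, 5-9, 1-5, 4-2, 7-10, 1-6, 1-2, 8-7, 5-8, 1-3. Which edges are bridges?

The edges on the cycle 1-4-2-1 are not bridges since each lies on that cycle.
But removing 1-3 disconnects 1 from 3; removing 1-5 disconnects 1 from 5; removing 1-6 disconnects 1 from 6; removing 10-7 disconnects 10 from 7 — these are bridges.
In total 7 edges are bridges.

1-3, 1-5, 1-6, 10-7, 5-8, 5-9, 7-8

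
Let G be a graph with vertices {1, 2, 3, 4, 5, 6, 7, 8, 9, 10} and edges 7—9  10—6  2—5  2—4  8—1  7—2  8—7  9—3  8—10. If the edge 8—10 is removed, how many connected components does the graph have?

2

Before removal there is 1 component.
8—10 is a bridge — removing it separates 8's side from 10's side.
After removal: 2 components.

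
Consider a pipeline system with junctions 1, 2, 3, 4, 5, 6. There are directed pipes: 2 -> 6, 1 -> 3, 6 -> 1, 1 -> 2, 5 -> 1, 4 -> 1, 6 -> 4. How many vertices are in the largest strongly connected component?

{1, 2, 4, 6} are all mutually reachable — one SCC of size 4.
{5} is an SCC by itself.
{3} is an SCC by itself.
The largest has 4 vertices.

4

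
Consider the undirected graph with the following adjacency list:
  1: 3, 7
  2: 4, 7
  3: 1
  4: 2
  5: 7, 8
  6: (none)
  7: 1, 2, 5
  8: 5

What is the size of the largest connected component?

7

6 is isolated — a component by itself.
Starting from 1 we can reach 1, 2, 3, 4, 5, 7, 8. That is one component of size 7.
The largest has 7 vertices.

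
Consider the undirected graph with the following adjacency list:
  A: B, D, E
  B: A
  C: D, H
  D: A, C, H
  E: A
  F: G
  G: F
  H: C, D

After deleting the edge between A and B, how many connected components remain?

3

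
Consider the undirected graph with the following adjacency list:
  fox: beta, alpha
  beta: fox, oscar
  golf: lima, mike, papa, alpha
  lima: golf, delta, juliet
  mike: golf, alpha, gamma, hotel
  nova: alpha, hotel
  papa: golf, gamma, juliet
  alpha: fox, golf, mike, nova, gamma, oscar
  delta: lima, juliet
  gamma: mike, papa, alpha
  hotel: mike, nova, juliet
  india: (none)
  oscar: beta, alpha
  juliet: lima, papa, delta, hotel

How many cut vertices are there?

1

Removing alpha increases the component count from 2 to 3, so alpha is a cut vertex.
By contrast removing juliet leaves 2 components; it is not a cut vertex. No other vertex is a cut vertex either.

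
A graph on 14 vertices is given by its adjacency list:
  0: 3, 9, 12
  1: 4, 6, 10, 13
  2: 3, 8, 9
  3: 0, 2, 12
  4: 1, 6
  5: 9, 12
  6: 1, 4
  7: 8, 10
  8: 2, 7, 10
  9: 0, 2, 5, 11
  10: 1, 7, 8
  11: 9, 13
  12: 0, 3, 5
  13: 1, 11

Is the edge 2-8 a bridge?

No

After removing 2-8, the path 2-9-11-13-1-10-8 still connects them, so the edge is not a bridge.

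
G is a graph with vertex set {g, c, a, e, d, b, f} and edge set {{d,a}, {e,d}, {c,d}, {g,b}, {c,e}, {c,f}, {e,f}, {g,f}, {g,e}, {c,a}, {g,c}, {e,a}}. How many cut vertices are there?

Removing g increases the component count from 1 to 2, so g is a cut vertex.
By contrast removing a leaves 1 component; it is not a cut vertex. No other vertex is a cut vertex either.

1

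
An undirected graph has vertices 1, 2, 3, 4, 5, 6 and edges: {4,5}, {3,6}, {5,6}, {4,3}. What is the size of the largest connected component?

4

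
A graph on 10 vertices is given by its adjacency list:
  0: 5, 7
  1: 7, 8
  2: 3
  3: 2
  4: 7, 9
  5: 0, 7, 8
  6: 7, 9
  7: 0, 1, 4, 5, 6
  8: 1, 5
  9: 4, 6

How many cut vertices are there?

1

Removing 7 increases the component count from 2 to 3, so 7 is a cut vertex.
By contrast removing 1 leaves 2 components; it is not a cut vertex. No other vertex is a cut vertex either.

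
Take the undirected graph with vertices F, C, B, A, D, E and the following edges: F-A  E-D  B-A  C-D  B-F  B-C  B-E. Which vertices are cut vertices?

B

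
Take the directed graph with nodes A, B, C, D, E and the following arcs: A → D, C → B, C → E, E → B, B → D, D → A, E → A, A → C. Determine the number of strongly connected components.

{A, B, C, D, E} are all mutually reachable — one SCC of size 5.
That gives 1 strongly connected component.

1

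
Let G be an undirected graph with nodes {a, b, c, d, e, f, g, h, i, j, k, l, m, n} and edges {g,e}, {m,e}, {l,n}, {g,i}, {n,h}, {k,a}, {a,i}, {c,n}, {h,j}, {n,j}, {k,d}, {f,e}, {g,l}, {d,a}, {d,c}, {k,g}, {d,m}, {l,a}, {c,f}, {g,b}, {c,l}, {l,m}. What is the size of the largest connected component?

Starting from a we can reach a, b, c, d, e, f, g, h, i, j, k, l, m, n. That is one component of size 14.
The largest has 14 vertices.

14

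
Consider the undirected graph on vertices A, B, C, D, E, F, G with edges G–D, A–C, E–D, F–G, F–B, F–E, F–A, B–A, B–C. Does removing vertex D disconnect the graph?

Deleting D leaves 1 component (was 1) (its neighbors E, G remain connected to each other), so D is not a cut vertex.

No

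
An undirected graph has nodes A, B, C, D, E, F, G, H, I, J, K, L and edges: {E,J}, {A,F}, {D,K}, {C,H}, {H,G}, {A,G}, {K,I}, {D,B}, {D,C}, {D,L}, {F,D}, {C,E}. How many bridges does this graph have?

The edges on the cycle A-F-D-C-H-G-A are not bridges since each lies on that cycle.
But removing L-D disconnects L from D; removing D-B disconnects D from B; removing E-C disconnects E from C; removing I-K disconnects I from K — these are bridges.
In total 6 edges are bridges.

6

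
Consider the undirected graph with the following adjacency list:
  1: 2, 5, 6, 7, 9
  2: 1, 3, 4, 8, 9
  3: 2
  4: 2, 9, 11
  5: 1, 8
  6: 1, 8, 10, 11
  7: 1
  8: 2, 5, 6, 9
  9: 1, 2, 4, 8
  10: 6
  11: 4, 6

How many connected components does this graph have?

1

Starting from 1 we can reach 1, 2, 3, 4, 5, 6, 7, 8, 9, 10, 11. That is one component of size 11.
Total: 1 component.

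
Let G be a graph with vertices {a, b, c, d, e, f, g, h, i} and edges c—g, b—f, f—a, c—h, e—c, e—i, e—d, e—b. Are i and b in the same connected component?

From i we can reach a, b, c, d, e, f, g, h, i, which includes b.

Yes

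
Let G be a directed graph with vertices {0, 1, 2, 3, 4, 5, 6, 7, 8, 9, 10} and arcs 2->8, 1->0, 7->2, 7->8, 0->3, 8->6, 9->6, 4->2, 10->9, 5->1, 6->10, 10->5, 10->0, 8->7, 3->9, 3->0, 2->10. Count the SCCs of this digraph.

3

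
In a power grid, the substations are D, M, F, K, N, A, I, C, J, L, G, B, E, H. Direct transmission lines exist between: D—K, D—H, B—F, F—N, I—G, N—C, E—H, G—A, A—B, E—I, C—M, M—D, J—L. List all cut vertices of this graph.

D

Removing D increases the component count from 2 to 3, so D is a cut vertex.
By contrast removing N leaves 2 components; it is not a cut vertex. No other vertex is a cut vertex either.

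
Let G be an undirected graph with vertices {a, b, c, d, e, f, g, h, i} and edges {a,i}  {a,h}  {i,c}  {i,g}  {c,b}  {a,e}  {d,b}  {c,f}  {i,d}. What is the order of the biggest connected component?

9

Starting from a we can reach a, b, c, d, e, f, g, h, i. That is one component of size 9.
The largest has 9 vertices.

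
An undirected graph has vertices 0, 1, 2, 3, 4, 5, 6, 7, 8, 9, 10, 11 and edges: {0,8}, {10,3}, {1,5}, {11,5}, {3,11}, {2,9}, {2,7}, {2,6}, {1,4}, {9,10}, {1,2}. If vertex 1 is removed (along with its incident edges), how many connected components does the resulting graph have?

With 1 gone, the remaining components are: {4}; {0, 8}; {2, 3, 5, 6, 7, 9, 10, 11}.
That is 3 components.

3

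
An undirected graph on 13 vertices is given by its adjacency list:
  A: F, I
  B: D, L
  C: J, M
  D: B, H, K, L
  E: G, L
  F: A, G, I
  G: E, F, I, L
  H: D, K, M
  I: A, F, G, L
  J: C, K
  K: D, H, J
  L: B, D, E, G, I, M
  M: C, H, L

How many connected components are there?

1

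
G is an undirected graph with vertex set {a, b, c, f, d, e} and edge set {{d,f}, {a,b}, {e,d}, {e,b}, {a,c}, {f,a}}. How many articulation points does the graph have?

1

Removing a increases the component count from 1 to 2, so a is a cut vertex.
By contrast removing e leaves 1 component; it is not a cut vertex. No other vertex is a cut vertex either.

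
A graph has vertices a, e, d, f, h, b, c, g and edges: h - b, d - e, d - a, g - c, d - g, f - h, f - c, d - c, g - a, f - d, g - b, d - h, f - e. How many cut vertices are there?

0

Removing b, for instance, still leaves 1 component. No single vertex removal increases the component count — the graph has no articulation points.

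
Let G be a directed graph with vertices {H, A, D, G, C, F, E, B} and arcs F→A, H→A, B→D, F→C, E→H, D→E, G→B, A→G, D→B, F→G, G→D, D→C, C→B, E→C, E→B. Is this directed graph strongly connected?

There is no directed path from G to F, so the graph is not strongly connected.

No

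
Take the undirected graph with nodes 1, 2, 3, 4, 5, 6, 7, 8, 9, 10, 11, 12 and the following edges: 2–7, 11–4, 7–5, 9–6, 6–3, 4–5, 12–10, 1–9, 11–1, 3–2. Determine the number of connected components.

3

8 is isolated — a component by itself.
Starting from 10 we can reach 10, 12. That is one component of size 2.
Starting from 1 we can reach 1, 2, 3, 4, 5, 6, 7, 9, 11. That is one component of size 9.
Total: 3 components.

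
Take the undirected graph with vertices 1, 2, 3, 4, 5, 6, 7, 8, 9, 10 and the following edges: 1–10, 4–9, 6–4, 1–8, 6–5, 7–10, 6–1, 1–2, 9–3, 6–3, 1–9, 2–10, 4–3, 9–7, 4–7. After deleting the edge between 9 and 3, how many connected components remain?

1

9 and 3 are still connected via 9-4-3, so the component count stays at 1.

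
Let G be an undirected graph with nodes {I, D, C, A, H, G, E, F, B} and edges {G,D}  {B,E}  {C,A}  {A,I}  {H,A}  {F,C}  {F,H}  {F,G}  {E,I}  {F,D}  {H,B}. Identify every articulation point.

F

Removing F increases the component count from 1 to 2, so F is a cut vertex.
By contrast removing G leaves 1 component; it is not a cut vertex. No other vertex is a cut vertex either.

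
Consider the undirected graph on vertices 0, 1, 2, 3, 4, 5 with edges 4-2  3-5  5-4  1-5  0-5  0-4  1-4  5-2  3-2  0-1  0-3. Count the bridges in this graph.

0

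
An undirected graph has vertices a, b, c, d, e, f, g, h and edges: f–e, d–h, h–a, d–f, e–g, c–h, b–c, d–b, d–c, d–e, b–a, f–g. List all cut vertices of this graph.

Removing d increases the component count from 1 to 2, so d is a cut vertex.
By contrast removing g leaves 1 component; it is not a cut vertex. No other vertex is a cut vertex either.

d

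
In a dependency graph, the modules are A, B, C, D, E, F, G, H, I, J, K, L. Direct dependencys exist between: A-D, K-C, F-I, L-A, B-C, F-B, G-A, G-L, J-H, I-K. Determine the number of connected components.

4

E is isolated — a component by itself.
Starting from H we can reach H, J. That is one component of size 2.
Starting from A we can reach A, D, G, L. That is one component of size 4.
Starting from B we can reach B, C, F, I, K. That is one component of size 5.
Total: 4 components.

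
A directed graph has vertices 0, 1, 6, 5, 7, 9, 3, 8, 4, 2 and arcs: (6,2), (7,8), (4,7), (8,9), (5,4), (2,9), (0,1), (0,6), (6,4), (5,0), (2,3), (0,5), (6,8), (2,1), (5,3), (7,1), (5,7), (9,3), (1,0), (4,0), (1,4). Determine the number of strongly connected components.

4

{0, 1, 2, 4, 5, 6, 7} are all mutually reachable — one SCC of size 7.
{9} is an SCC by itself.
{8} is an SCC by itself.
{3} is an SCC by itself.
That gives 4 strongly connected components.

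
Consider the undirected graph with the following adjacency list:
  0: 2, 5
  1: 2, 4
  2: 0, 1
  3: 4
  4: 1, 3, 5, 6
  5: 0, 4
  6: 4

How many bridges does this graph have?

The edges on the cycle 2-1-4-5-0-2 are not bridges since each lies on that cycle.
But removing 4-6 disconnects 4 from 6; removing 4-3 disconnects 4 from 3 — these are bridges.
That makes 2 bridges.

2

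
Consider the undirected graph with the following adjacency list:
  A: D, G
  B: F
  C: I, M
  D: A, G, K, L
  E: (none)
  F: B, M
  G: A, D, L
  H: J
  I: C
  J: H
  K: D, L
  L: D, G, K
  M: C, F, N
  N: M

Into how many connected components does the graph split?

4

E is isolated — a component by itself.
Starting from H we can reach H, J. That is one component of size 2.
Starting from A we can reach A, D, G, K, L. That is one component of size 5.
Starting from B we can reach B, C, F, I, M, N. That is one component of size 6.
Total: 4 components.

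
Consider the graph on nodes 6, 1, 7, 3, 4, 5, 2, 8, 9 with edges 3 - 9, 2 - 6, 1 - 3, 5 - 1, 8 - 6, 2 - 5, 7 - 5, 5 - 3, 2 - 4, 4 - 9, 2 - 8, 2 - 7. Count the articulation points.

Removing 2 increases the component count from 1 to 2, so 2 is a cut vertex.
By contrast removing 3 leaves 1 component; it is not a cut vertex. No other vertex is a cut vertex either.

1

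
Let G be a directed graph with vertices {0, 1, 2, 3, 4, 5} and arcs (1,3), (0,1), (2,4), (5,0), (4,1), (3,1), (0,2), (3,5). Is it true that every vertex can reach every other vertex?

From 0 we can reach every vertex (0, 1, 2, 3, 4, 5), and every vertex can reach 0 (0, 1, 2, 3, 4, 5). So the whole graph is one strongly connected component.

Yes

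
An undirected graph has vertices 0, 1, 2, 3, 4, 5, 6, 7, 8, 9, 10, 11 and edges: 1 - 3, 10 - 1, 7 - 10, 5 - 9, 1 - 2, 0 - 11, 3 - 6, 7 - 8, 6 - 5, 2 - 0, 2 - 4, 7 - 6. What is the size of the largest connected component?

Starting from 0 we can reach 0, 1, 2, 3, 4, 5, 6, 7, 8, 9, 10, 11. That is one component of size 12.
The largest has 12 vertices.

12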